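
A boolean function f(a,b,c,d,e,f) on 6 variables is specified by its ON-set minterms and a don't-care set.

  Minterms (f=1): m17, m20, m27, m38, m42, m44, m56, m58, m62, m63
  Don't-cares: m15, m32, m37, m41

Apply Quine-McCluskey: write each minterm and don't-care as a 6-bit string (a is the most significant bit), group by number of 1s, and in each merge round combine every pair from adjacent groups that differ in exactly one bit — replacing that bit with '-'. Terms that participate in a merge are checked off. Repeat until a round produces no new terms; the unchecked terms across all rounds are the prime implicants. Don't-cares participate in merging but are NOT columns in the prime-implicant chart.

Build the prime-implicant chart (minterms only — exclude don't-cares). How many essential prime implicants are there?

8

[col 0] 001111, 010001, 010100, 011011, 100000, 100101, 100110, 101001, 101010*, 101100, 111000*, 111010*, 111110*, 111111*
[col 1] 1-1010, 111-10, 1110-0, 11111-
Prime implicants: 001111, 010001, 010100, 011011, 1-1010, 100000, 100101, 100110, 101001, 101100, 111-10, 1110-0, 11111-
PI chart (minterm → PIs covering it):
  17 | 010001  (sole → essential)
  20 | 010100  (sole → essential)
  27 | 011011  (sole → essential)
  38 | 100110  (sole → essential)
  42 | 1-1010  (sole → essential)
  44 | 101100  (sole → essential)
  56 | 1110-0  (sole → essential)
  58 | 1-1010,111-10,1110-0
  62 | 111-10,11111-
  63 | 11111-  (sole → essential)
Essential prime implicants: 010001, 010100, 011011, 1-1010, 100110, 101100, 1110-0, 11111-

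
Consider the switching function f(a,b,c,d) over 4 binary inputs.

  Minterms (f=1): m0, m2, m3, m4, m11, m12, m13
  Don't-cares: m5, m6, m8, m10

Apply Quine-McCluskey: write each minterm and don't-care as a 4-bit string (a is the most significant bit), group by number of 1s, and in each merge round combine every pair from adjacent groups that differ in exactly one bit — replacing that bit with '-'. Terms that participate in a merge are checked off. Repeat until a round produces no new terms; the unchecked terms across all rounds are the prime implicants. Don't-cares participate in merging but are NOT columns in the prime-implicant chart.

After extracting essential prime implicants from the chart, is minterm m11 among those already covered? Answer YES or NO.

[col 0] 0000*, 0010*, 0011*, 0100*, 0101*, 0110*, 1000*, 1010*, 1011*, 1100*, 1101*
[col 1] -000*, -010*, -011*, -100*, -101*, 0-00*, 0-10*, 00-0*, 001-*, 01-0*, 010-*, 1-00*, 10-0*, 101-*, 110-*
[col 2] --00, -0-0, -01-, -10-, 0--0
Prime implicants: --00, -0-0, -01-, -10-, 0--0
PI chart (minterm → PIs covering it):
  0 | --00,-0-0,0--0
  2 | -0-0,-01-,0--0
  3 | -01-  (sole → essential)
  4 | --00,-10-,0--0
  11 | -01-  (sole → essential)
  12 | --00,-10-
  13 | -10-  (sole → essential)
Essential prime implicants: -01-, -10-

YES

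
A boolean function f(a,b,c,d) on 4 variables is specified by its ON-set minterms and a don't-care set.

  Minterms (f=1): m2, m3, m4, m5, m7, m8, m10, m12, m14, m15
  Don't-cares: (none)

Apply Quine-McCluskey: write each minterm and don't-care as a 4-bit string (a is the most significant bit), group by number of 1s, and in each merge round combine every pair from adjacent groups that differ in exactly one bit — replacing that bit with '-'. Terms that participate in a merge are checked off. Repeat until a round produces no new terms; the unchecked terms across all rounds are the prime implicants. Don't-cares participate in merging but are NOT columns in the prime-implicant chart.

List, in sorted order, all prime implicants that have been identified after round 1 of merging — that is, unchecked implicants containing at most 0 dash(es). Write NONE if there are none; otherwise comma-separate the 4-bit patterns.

size-2^0 implicants → 0010(✓)  0011(✓)  0100(✓)  0101(✓)  0111(✓)  1000(✓)  1010(✓)  1100(✓)  1110(✓)  1111(✓)
size-2^1 implicants → -010  -100  -111  0-11  001-  01-1  010-  1-00(✓)  1-10(✓)  10-0(✓)  11-0(✓)  111-
size-2^2 implicants → 1--0
Unchecked terms (primes): -010, -100, -111, 0-11, 001-, 01-1, 010-, 1--0, 111-

NONE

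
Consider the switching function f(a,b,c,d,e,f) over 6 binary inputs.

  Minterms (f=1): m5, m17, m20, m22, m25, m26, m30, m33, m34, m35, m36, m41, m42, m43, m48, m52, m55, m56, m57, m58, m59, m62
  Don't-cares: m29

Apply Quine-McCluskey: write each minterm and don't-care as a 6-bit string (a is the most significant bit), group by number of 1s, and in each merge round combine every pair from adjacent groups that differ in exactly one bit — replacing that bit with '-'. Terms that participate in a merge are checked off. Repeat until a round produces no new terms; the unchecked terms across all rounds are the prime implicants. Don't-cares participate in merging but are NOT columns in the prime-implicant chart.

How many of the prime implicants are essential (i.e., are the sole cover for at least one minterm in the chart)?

[col 0] 000101, 010001*, 010100*, 010110*, 011001*, 011010*, 011101*, 011110*, 100001*, 100010*, 100011*, 100100*, 101001*, 101010*, 101011*, 110000*, 110100*, 110111, 111000*, 111001*, 111010*, 111011*, 111110*
[col 1] -10100, -11001, -11010*, -11110*, 01-001, 01-110, 0101-0, 011-01, 011-10*, 1-0100, 1-1001*, 1-1010*, 1-1011*, 10-001*, 10-010*, 10-011*, 1000-1*, 10001-*, 1010-1*, 10101-*, 11-000, 110-00, 111-10*, 1110-0*, 1110-1*, 11100-*, 11101-*
[col 2] -11-10, 1-10-1, 1-101-, 10-0-1, 10-01-, 1110--
Prime implicants: -10100, -11-10, -11001, 000101, 01-001, 01-110, 0101-0, 011-01, 1-0100, 1-10-1, 1-101-, 10-0-1, 10-01-, 11-000, 110-00, 110111, 1110--
PI chart (minterm → PIs covering it):
  5 | 000101  (sole → essential)
  17 | 01-001  (sole → essential)
  20 | -10100,0101-0
  22 | 01-110,0101-0
  25 | -11001,01-001,011-01
  26 | -11-10  (sole → essential)
  30 | -11-10,01-110
  33 | 10-0-1  (sole → essential)
  34 | 10-01-  (sole → essential)
  35 | 10-0-1,10-01-
  36 | 1-0100  (sole → essential)
  41 | 1-10-1,10-0-1
  42 | 1-101-,10-01-
  43 | 1-10-1,1-101-,10-0-1,10-01-
  48 | 11-000,110-00
  52 | -10100,1-0100,110-00
  55 | 110111  (sole → essential)
  56 | 11-000,1110--
  57 | -11001,1-10-1,1110--
  58 | -11-10,1-101-,1110--
  59 | 1-10-1,1-101-,1110--
  62 | -11-10  (sole → essential)
Essential prime implicants: -11-10, 000101, 01-001, 1-0100, 10-0-1, 10-01-, 110111

7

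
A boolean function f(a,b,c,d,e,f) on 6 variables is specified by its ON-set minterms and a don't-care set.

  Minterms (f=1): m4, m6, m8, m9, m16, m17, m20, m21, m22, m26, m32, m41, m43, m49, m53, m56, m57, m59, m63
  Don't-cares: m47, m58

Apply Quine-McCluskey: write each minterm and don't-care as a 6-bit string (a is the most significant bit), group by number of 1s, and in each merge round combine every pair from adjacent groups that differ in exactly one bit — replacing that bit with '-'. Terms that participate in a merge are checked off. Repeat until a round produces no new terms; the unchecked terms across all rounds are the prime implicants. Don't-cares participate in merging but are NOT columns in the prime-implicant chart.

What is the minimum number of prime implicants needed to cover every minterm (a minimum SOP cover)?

size-2^0 implicants → 000100(✓)  000110(✓)  001000(✓)  001001(✓)  010000(✓)  010001(✓)  010100(✓)  010101(✓)  010110(✓)  011010(✓)  100000  101001(✓)  101011(✓)  101111(✓)  110001(✓)  110101(✓)  111000(✓)  111001(✓)  111010(✓)  111011(✓)  111111(✓)
size-2^1 implicants → -01001  -10001(✓)  -10101(✓)  -11010  0-0100(✓)  0-0110(✓)  0001-0(✓)  00100-  010-00(✓)  010-01(✓)  01000-(✓)  0101-0(✓)  01010-(✓)  1-1001(✓)  1-1011(✓)  1-1111(✓)  101-11(✓)  1010-1(✓)  11-001  110-01(✓)  111-11(✓)  1110-0(✓)  1110-1(✓)  11100-(✓)  11101-(✓)
size-2^2 implicants → -10-01  0-01-0  010-0-  1-1-11  1-10-1  1110--
Unchecked terms (primes): -01001, -10-01, -11010, 0-01-0, 00100-, 010-0-, 1-1-11, 1-10-1, 100000, 11-001, 1110--
Minterm coverage:
  m4 ⊆ 0-01-0 [E]
  m6 ⊆ 0-01-0 [E]
  m8 ⊆ 00100- [E]
  m9 ⊆ -01001,00100-
  m16 ⊆ 010-0- [E]
  m17 ⊆ -10-01,010-0-
  m20 ⊆ 0-01-0,010-0-
  m21 ⊆ -10-01,010-0-
  m22 ⊆ 0-01-0 [E]
  m26 ⊆ -11010 [E]
  m32 ⊆ 100000 [E]
  m41 ⊆ -01001,1-10-1
  m43 ⊆ 1-1-11,1-10-1
  m49 ⊆ -10-01,11-001
  m53 ⊆ -10-01 [E]
  m56 ⊆ 1110-- [E]
  m57 ⊆ 1-10-1,11-001,1110--
  m59 ⊆ 1-1-11,1-10-1,1110--
  m63 ⊆ 1-1-11 [E]
E = {-10-01, -11010, 0-01-0, 00100-, 010-0-, 1-1-11, 100000, 1110--}
Petrick residual → -01001
Cover = b'cd'e'f + bc'e'f + bcd'ef' + a'c'df' + a'b'cd'e' + a'bc'e' + acef + ab'c'd'e'f' + abcd'  |cover|=9

9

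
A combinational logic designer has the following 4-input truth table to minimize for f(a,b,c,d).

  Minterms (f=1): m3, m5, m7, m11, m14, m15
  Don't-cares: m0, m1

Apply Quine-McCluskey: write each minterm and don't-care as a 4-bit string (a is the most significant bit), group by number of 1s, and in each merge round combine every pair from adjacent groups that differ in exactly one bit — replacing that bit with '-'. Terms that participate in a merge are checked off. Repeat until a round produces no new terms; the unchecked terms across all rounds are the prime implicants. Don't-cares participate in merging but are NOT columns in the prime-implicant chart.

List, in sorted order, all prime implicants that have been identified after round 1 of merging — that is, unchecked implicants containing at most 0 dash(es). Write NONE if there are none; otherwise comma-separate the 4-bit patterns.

Round 0: 0000✓ 0001✓ 0011✓ 0101✓ 0111✓ 1011✓ 1110✓ 1111✓
Round 1: -011✓ -111✓ 0-01✓ 0-11✓ 00-1✓ 000- 01-1✓ 1-11✓ 111-
Round 2: --11 0--1
PIs = {--11, 0--1, 000-, 111-}

NONE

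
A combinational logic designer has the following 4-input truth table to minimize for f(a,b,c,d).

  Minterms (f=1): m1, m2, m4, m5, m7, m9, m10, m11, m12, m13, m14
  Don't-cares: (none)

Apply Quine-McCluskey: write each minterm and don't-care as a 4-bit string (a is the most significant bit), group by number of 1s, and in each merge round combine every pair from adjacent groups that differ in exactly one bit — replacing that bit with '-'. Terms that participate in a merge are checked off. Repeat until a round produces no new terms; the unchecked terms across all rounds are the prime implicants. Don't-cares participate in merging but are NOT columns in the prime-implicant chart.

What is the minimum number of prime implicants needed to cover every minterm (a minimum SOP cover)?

6

[col 0] 0001*, 0010*, 0100*, 0101*, 0111*, 1001*, 1010*, 1011*, 1100*, 1101*, 1110*
[col 1] -001*, -010, -100*, -101*, 0-01*, 01-1, 010-*, 1-01*, 1-10, 10-1, 101-, 11-0, 110-*
[col 2] --01, -10-
Prime implicants: --01, -010, -10-, 01-1, 1-10, 10-1, 101-, 11-0
PI chart (minterm → PIs covering it):
  1 | --01  (sole → essential)
  2 | -010  (sole → essential)
  4 | -10-  (sole → essential)
  5 | --01,-10-,01-1
  7 | 01-1  (sole → essential)
  9 | --01,10-1
  10 | -010,1-10,101-
  11 | 10-1,101-
  12 | -10-,11-0
  13 | --01,-10-
  14 | 1-10,11-0
Essential prime implicants: --01, -010, -10-, 01-1
Petrick residual → 1-10, 10-1
Minimum SOP uses 6 PIs: c'd + b'cd' + bc' + a'bd + acd' + ab'd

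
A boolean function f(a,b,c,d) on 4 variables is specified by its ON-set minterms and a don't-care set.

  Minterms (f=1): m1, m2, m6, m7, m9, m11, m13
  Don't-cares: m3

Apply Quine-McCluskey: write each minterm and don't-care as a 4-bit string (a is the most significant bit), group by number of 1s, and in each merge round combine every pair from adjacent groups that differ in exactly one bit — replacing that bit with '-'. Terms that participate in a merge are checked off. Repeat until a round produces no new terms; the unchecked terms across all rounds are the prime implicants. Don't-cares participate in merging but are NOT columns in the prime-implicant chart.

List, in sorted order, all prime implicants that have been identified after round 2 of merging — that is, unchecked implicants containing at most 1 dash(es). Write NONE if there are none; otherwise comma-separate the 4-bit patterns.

[col 0] 0001*, 0010*, 0011*, 0110*, 0111*, 1001*, 1011*, 1101*
[col 1] -001*, -011*, 0-10*, 0-11*, 00-1*, 001-*, 011-*, 1-01, 10-1*
[col 2] -0-1, 0-1-
Prime implicants: -0-1, 0-1-, 1-01

1-01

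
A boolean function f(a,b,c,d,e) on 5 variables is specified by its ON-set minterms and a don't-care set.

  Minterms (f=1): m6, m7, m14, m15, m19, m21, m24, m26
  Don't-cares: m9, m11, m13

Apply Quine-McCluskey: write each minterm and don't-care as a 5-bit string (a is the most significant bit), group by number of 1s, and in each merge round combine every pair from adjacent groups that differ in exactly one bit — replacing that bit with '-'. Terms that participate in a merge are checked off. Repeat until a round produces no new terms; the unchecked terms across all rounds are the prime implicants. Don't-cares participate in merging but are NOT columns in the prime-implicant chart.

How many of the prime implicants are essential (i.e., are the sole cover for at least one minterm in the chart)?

[col 0] 00110*, 00111*, 01001*, 01011*, 01101*, 01110*, 01111*, 10011, 10101, 11000*, 11010*
[col 1] 0-110*, 0-111*, 0011-*, 01-01*, 01-11*, 010-1*, 011-1*, 0111-*, 110-0
[col 2] 0-11-, 01--1
Prime implicants: 0-11-, 01--1, 10011, 10101, 110-0
PI chart (minterm → PIs covering it):
  6 | 0-11-  (sole → essential)
  7 | 0-11-  (sole → essential)
  14 | 0-11-  (sole → essential)
  15 | 0-11-,01--1
  19 | 10011  (sole → essential)
  21 | 10101  (sole → essential)
  24 | 110-0  (sole → essential)
  26 | 110-0  (sole → essential)
Essential prime implicants: 0-11-, 10011, 10101, 110-0

4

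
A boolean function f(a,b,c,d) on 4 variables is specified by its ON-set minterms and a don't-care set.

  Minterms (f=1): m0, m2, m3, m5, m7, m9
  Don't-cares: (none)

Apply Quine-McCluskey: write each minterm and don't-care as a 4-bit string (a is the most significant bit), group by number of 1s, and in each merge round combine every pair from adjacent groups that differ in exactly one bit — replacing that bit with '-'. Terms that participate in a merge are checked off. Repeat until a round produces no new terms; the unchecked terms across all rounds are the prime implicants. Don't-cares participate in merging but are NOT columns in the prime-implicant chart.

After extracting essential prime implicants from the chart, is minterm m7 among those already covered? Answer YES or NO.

size-2^0 implicants → 0000(✓)  0010(✓)  0011(✓)  0101(✓)  0111(✓)  1001
size-2^1 implicants → 0-11  00-0  001-  01-1
Unchecked terms (primes): 0-11, 00-0, 001-, 01-1, 1001
Minterm coverage:
  m0 ⊆ 00-0 [E]
  m2 ⊆ 00-0,001-
  m3 ⊆ 0-11,001-
  m5 ⊆ 01-1 [E]
  m7 ⊆ 0-11,01-1
  m9 ⊆ 1001 [E]
E = {00-0, 01-1, 1001}

YES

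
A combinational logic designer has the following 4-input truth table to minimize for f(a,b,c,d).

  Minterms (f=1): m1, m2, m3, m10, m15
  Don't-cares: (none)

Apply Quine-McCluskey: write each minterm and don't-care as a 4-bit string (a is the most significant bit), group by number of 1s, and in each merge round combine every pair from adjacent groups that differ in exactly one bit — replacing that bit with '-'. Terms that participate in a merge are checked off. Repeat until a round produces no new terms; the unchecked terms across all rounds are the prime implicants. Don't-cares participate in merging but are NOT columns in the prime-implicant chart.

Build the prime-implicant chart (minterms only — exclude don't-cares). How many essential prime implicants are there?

3

[col 0] 0001*, 0010*, 0011*, 1010*, 1111
[col 1] -010, 00-1, 001-
Prime implicants: -010, 00-1, 001-, 1111
PI chart (minterm → PIs covering it):
  1 | 00-1  (sole → essential)
  2 | -010,001-
  3 | 00-1,001-
  10 | -010  (sole → essential)
  15 | 1111  (sole → essential)
Essential prime implicants: -010, 00-1, 1111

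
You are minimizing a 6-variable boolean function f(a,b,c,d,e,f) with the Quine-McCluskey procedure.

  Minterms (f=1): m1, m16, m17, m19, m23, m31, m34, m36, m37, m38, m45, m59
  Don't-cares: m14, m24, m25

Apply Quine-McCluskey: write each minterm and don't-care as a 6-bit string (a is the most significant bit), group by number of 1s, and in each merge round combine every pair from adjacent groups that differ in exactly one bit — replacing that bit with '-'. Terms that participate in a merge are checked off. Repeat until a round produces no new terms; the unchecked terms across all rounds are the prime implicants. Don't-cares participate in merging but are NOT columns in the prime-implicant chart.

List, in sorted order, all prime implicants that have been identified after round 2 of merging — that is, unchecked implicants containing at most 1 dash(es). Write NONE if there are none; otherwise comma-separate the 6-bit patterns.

[col 0] 000001*, 001110, 010000*, 010001*, 010011*, 010111*, 011000*, 011001*, 011111*, 100010*, 100100*, 100101*, 100110*, 101101*, 111011
[col 1] 0-0001, 01-000*, 01-001*, 01-111, 010-11, 0100-1, 01000-*, 01100-*, 10-101, 100-10, 1001-0, 10010-
[col 2] 01-00-
Prime implicants: 0-0001, 001110, 01-00-, 01-111, 010-11, 0100-1, 10-101, 100-10, 1001-0, 10010-, 111011

0-0001, 001110, 01-111, 010-11, 0100-1, 10-101, 100-10, 1001-0, 10010-, 111011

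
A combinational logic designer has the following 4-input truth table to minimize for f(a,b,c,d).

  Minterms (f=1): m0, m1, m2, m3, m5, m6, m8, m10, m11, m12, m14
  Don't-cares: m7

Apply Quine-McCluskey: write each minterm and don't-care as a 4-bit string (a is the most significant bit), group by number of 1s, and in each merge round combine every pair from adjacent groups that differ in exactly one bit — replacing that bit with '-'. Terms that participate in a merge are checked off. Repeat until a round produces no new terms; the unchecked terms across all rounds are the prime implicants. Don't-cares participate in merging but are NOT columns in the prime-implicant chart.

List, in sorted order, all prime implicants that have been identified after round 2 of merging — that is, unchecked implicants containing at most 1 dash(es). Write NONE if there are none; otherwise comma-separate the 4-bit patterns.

size-2^0 implicants → 0000(✓)  0001(✓)  0010(✓)  0011(✓)  0101(✓)  0110(✓)  0111(✓)  1000(✓)  1010(✓)  1011(✓)  1100(✓)  1110(✓)
size-2^1 implicants → -000(✓)  -010(✓)  -011(✓)  -110(✓)  0-01(✓)  0-10(✓)  0-11(✓)  00-0(✓)  00-1(✓)  000-(✓)  001-(✓)  01-1(✓)  011-(✓)  1-00(✓)  1-10(✓)  10-0(✓)  101-(✓)  11-0(✓)
size-2^2 implicants → --10  -0-0  -01-  0--1  0-1-  00--  1--0
Unchecked terms (primes): --10, -0-0, -01-, 0--1, 0-1-, 00--, 1--0

NONE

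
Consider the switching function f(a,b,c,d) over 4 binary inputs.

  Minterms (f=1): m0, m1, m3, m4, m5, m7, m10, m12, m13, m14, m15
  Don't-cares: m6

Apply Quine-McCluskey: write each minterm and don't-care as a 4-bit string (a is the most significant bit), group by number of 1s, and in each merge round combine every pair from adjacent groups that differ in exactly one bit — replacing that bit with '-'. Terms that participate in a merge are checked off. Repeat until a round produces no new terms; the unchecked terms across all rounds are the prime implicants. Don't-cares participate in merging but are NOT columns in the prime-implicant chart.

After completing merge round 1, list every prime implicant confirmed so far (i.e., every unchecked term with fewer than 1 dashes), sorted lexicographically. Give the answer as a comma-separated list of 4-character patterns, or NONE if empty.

Round 0: 0000✓ 0001✓ 0011✓ 0100✓ 0101✓ 0110✓ 0111✓ 1010✓ 1100✓ 1101✓ 1110✓ 1111✓
Round 1: -100✓ -101✓ -110✓ -111✓ 0-00✓ 0-01✓ 0-11✓ 00-1✓ 000-✓ 01-0✓ 01-1✓ 010-✓ 011-✓ 1-10 11-0✓ 11-1✓ 110-✓ 111-✓
Round 2: -1-0✓ -1-1✓ -10-✓ -11-✓ 0--1 0-0- 01--✓ 11--✓
Round 3: -1--
PIs = {-1--, 0--1, 0-0-, 1-10}

NONE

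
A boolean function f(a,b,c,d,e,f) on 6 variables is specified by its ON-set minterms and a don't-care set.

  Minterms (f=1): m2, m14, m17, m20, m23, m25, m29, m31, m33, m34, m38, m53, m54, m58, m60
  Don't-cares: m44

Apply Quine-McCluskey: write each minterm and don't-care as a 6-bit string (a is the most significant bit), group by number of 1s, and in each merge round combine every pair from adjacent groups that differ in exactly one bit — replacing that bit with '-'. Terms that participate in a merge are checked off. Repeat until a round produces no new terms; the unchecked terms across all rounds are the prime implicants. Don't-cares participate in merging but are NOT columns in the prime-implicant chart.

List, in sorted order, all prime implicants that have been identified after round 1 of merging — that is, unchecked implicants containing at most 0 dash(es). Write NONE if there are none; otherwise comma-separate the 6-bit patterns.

[col 0] 000010*, 001110, 010001*, 010100, 010111*, 011001*, 011101*, 011111*, 100001, 100010*, 100110*, 101100*, 110101, 110110*, 111010, 111100*
[col 1] -00010, 01-001, 01-111, 011-01, 0111-1, 1-0110, 1-1100, 100-10
Prime implicants: -00010, 001110, 01-001, 01-111, 010100, 011-01, 0111-1, 1-0110, 1-1100, 100-10, 100001, 110101, 111010

001110, 010100, 100001, 110101, 111010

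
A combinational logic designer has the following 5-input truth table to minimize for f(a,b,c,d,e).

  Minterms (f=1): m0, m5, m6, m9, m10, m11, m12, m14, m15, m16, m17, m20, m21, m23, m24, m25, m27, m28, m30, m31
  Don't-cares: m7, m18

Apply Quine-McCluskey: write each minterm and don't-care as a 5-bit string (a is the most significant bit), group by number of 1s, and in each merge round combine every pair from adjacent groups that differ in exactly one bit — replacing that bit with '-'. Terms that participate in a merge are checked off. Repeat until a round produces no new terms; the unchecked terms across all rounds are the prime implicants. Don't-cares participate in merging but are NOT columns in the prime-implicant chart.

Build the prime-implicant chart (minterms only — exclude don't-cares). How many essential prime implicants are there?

6

[col 0] 00000*, 00101*, 00110*, 00111*, 01001*, 01010*, 01011*, 01100*, 01110*, 01111*, 10000*, 10001*, 10010*, 10100*, 10101*, 10111*, 11000*, 11001*, 11011*, 11100*, 11110*, 11111*
[col 1] -0000, -0101*, -0111*, -1001*, -1011*, -1100*, -1110*, -1111*, 0-110*, 0-111*, 001-1*, 0011-*, 01-10*, 01-11*, 010-1*, 0101-*, 011-0*, 0111-*, 1-000*, 1-001*, 1-100*, 1-111*, 10-00*, 10-01*, 100-0, 1000-*, 101-1*, 1010-*, 11-00*, 11-11*, 110-1*, 1100-*, 111-0*, 1111-*
[col 2] --111, -01-1, -1-11, -10-1, -11-0, -111-, 0-11-, 01-1-, 1--00, 1-00-, 10-0-
Prime implicants: --111, -0000, -01-1, -1-11, -10-1, -11-0, -111-, 0-11-, 01-1-, 1--00, 1-00-, 10-0-, 100-0
PI chart (minterm → PIs covering it):
  0 | -0000  (sole → essential)
  5 | -01-1  (sole → essential)
  6 | 0-11-  (sole → essential)
  9 | -10-1  (sole → essential)
  10 | 01-1-  (sole → essential)
  11 | -1-11,-10-1,01-1-
  12 | -11-0  (sole → essential)
  14 | -11-0,-111-,0-11-,01-1-
  15 | --111,-1-11,-111-,0-11-,01-1-
  16 | -0000,1--00,1-00-,10-0-,100-0
  17 | 1-00-,10-0-
  20 | 1--00,10-0-
  21 | -01-1,10-0-
  23 | --111,-01-1
  24 | 1--00,1-00-
  25 | -10-1,1-00-
  27 | -1-11,-10-1
  28 | -11-0,1--00
  30 | -11-0,-111-
  31 | --111,-1-11,-111-
Essential prime implicants: -0000, -01-1, -10-1, -11-0, 0-11-, 01-1-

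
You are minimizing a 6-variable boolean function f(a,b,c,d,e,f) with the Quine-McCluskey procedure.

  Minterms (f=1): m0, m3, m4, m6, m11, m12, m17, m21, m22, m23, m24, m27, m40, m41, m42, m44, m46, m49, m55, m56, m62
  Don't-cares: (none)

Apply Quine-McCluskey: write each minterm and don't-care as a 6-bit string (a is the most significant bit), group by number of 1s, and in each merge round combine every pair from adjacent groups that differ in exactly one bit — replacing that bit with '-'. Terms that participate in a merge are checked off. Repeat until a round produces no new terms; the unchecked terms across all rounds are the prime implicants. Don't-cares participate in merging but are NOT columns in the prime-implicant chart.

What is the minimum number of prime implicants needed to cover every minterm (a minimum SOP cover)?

[col 0] 000000*, 000011*, 000100*, 000110*, 001011*, 001100*, 010001*, 010101*, 010110*, 010111*, 011000*, 011011*, 101000*, 101001*, 101010*, 101100*, 101110*, 110001*, 110111*, 111000*, 111110*
[col 1] -01100, -10001, -10111, -11000, 0-0110, 0-1011, 00-011, 00-100, 000-00, 0001-0, 010-01, 0101-1, 01011-, 1-1000, 1-1110, 101-00*, 101-10*, 1010-0*, 10100-, 1011-0*
[col 2] 101--0
Prime implicants: -01100, -10001, -10111, -11000, 0-0110, 0-1011, 00-011, 00-100, 000-00, 0001-0, 010-01, 0101-1, 01011-, 1-1000, 1-1110, 101--0, 10100-
PI chart (minterm → PIs covering it):
  0 | 000-00  (sole → essential)
  3 | 00-011  (sole → essential)
  4 | 00-100,000-00,0001-0
  6 | 0-0110,0001-0
  11 | 0-1011,00-011
  12 | -01100,00-100
  17 | -10001,010-01
  21 | 010-01,0101-1
  22 | 0-0110,01011-
  23 | -10111,0101-1,01011-
  24 | -11000  (sole → essential)
  27 | 0-1011  (sole → essential)
  40 | 1-1000,101--0,10100-
  41 | 10100-  (sole → essential)
  42 | 101--0  (sole → essential)
  44 | -01100,101--0
  46 | 1-1110,101--0
  49 | -10001  (sole → essential)
  55 | -10111  (sole → essential)
  56 | -11000,1-1000
  62 | 1-1110  (sole → essential)
Essential prime implicants: -10001, -10111, -11000, 0-1011, 00-011, 000-00, 1-1110, 101--0, 10100-
Petrick residual → -01100, 0-0110, 010-01
Minimum SOP uses 12 PIs: b'cde'f' + bc'd'e'f + bc'def + bcd'e'f' + a'c'def' + a'cd'ef + a'b'd'ef + a'b'c'e'f' + a'bc'e'f + acdef' + ab'cf' + ab'cd'e'

12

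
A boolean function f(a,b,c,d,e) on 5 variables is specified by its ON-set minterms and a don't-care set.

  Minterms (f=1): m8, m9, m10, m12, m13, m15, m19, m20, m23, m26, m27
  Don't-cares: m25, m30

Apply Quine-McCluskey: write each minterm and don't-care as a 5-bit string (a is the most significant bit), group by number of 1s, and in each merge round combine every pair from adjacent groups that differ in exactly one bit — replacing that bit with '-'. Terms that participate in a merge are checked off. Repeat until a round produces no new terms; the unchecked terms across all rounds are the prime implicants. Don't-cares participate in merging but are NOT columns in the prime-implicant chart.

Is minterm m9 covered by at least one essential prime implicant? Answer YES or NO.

size-2^0 implicants → 01000(✓)  01001(✓)  01010(✓)  01100(✓)  01101(✓)  01111(✓)  10011(✓)  10100  10111(✓)  11001(✓)  11010(✓)  11011(✓)  11110(✓)
size-2^1 implicants → -1001  -1010  01-00(✓)  01-01(✓)  010-0  0100-(✓)  011-1  0110-(✓)  1-011  10-11  11-10  110-1  1101-
size-2^2 implicants → 01-0-
Unchecked terms (primes): -1001, -1010, 01-0-, 010-0, 011-1, 1-011, 10-11, 10100, 11-10, 110-1, 1101-
Minterm coverage:
  m8 ⊆ 01-0-,010-0
  m9 ⊆ -1001,01-0-
  m10 ⊆ -1010,010-0
  m12 ⊆ 01-0- [E]
  m13 ⊆ 01-0-,011-1
  m15 ⊆ 011-1 [E]
  m19 ⊆ 1-011,10-11
  m20 ⊆ 10100 [E]
  m23 ⊆ 10-11 [E]
  m26 ⊆ -1010,11-10,1101-
  m27 ⊆ 1-011,110-1,1101-
E = {01-0-, 011-1, 10-11, 10100}

YES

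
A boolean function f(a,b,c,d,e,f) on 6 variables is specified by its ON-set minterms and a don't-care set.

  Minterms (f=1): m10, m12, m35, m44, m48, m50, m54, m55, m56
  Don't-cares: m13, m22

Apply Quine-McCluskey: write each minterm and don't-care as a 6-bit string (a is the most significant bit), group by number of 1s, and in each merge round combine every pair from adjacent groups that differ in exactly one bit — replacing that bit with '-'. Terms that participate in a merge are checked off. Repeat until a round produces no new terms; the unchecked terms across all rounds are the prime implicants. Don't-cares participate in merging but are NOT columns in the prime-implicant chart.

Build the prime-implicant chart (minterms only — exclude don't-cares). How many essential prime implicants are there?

5

size-2^0 implicants → 001010  001100(✓)  001101(✓)  010110(✓)  100011  101100(✓)  110000(✓)  110010(✓)  110110(✓)  110111(✓)  111000(✓)
size-2^1 implicants → -01100  -10110  00110-  11-000  110-10  1100-0  11011-
Unchecked terms (primes): -01100, -10110, 001010, 00110-, 100011, 11-000, 110-10, 1100-0, 11011-
Minterm coverage:
  m10 ⊆ 001010 [E]
  m12 ⊆ -01100,00110-
  m35 ⊆ 100011 [E]
  m44 ⊆ -01100 [E]
  m48 ⊆ 11-000,1100-0
  m50 ⊆ 110-10,1100-0
  m54 ⊆ -10110,110-10,11011-
  m55 ⊆ 11011- [E]
  m56 ⊆ 11-000 [E]
E = {-01100, 001010, 100011, 11-000, 11011-}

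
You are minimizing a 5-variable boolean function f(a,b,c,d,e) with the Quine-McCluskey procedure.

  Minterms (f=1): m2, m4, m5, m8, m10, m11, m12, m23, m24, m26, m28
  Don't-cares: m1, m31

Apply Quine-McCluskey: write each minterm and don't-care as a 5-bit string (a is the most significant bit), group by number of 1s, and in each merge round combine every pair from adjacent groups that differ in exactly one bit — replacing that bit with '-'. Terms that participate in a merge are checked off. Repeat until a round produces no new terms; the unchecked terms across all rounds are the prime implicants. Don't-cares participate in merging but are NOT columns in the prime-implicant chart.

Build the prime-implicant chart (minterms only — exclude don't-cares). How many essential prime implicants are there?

5

Round 0: 00001✓ 00010✓ 00100✓ 00101✓ 01000✓ 01010✓ 01011✓ 01100✓ 10111✓ 11000✓ 11010✓ 11100✓ 11111✓
Round 1: -1000✓ -1010✓ -1100✓ 0-010 0-100 00-01 0010- 01-00✓ 010-0✓ 0101- 1-111 11-00✓ 110-0✓
Round 2: -1-00 -10-0
PIs = {-1-00, -10-0, 0-010, 0-100, 00-01, 0010-, 0101-, 1-111}
Coverage chart:
  m2: 0-010 ←essential
  m4: 0-100,0010-
  m5: 00-01,0010-
  m8: -1-00,-10-0
  m10: -10-0,0-010,0101-
  m11: 0101- ←essential
  m12: -1-00,0-100
  m23: 1-111 ←essential
  m24: -1-00,-10-0
  m26: -10-0 ←essential
  m28: -1-00 ←essential
Essential: -1-00, -10-0, 0-010, 0101-, 1-111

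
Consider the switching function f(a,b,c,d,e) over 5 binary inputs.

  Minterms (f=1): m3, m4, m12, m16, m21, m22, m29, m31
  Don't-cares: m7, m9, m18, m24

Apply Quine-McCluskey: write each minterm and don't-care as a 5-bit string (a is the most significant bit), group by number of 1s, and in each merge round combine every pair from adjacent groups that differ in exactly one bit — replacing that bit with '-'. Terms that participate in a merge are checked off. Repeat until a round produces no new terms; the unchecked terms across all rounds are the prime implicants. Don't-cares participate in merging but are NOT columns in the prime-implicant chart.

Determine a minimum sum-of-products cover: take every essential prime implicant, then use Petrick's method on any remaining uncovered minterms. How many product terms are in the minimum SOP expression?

Round 0: 00011✓ 00100✓ 00111✓ 01001 01100✓ 10000✓ 10010✓ 10101✓ 10110✓ 11000✓ 11101✓ 11111✓
Round 1: 0-100 00-11 1-000 1-101 10-10 100-0 111-1
PIs = {0-100, 00-11, 01001, 1-000, 1-101, 10-10, 100-0, 111-1}
Coverage chart:
  m3: 00-11 ←essential
  m4: 0-100 ←essential
  m12: 0-100 ←essential
  m16: 1-000,100-0
  m21: 1-101 ←essential
  m22: 10-10 ←essential
  m29: 1-101,111-1
  m31: 111-1 ←essential
Essential: 0-100, 00-11, 1-101, 10-10, 111-1
Petrick residual → 1-000
Min cover (6 terms): a'cd'e' + a'b'de + ac'd'e' + acd'e + ab'de' + abce

6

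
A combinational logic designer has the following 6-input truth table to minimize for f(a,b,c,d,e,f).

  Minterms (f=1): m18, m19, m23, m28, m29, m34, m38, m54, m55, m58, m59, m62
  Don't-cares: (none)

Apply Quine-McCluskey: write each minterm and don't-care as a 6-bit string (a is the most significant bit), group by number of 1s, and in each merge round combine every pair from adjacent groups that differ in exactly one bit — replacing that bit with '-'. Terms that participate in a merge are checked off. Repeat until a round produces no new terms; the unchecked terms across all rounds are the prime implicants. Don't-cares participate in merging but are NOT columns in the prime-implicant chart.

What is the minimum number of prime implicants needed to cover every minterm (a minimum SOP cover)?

[col 0] 010010*, 010011*, 010111*, 011100*, 011101*, 100010*, 100110*, 110110*, 110111*, 111010*, 111011*, 111110*
[col 1] -10111, 010-11, 01001-, 01110-, 1-0110, 100-10, 11-110, 11011-, 111-10, 11101-
Prime implicants: -10111, 010-11, 01001-, 01110-, 1-0110, 100-10, 11-110, 11011-, 111-10, 11101-
PI chart (minterm → PIs covering it):
  18 | 01001-  (sole → essential)
  19 | 010-11,01001-
  23 | -10111,010-11
  28 | 01110-  (sole → essential)
  29 | 01110-  (sole → essential)
  34 | 100-10  (sole → essential)
  38 | 1-0110,100-10
  54 | 1-0110,11-110,11011-
  55 | -10111,11011-
  58 | 111-10,11101-
  59 | 11101-  (sole → essential)
  62 | 11-110,111-10
Essential prime implicants: 01001-, 01110-, 100-10, 11101-
Petrick residual → -10111, 11-110
Minimum SOP uses 6 PIs: bc'def + a'bc'd'e + a'bcde' + ab'c'ef' + abdef' + abcd'e

6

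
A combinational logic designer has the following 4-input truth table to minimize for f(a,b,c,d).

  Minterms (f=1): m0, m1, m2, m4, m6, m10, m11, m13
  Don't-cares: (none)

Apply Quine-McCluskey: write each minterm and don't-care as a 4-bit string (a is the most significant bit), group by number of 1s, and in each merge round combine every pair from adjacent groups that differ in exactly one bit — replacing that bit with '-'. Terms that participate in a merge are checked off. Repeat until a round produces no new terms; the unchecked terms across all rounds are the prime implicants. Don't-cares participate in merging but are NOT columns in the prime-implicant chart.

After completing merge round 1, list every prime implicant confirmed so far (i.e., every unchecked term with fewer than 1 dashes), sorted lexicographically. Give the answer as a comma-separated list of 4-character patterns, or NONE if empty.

1101

Round 0: 0000✓ 0001✓ 0010✓ 0100✓ 0110✓ 1010✓ 1011✓ 1101
Round 1: -010 0-00✓ 0-10✓ 00-0✓ 000- 01-0✓ 101-
Round 2: 0--0
PIs = {-010, 0--0, 000-, 101-, 1101}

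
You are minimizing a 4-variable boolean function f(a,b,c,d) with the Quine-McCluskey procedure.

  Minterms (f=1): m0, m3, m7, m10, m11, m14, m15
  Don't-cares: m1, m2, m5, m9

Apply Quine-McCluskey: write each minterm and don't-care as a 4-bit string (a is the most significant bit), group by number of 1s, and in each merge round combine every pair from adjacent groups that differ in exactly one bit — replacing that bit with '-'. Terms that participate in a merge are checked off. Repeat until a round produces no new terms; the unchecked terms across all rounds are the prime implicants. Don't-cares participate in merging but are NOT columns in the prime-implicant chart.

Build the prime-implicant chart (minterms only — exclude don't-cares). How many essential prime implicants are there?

2

Round 0: 0000✓ 0001✓ 0010✓ 0011✓ 0101✓ 0111✓ 1001✓ 1010✓ 1011✓ 1110✓ 1111✓
Round 1: -001✓ -010✓ -011✓ -111✓ 0-01✓ 0-11✓ 00-0✓ 00-1✓ 000-✓ 001-✓ 01-1✓ 1-10✓ 1-11✓ 10-1✓ 101-✓ 111-✓
Round 2: --11 -0-1 -01- 0--1 00-- 1-1-
PIs = {--11, -0-1, -01-, 0--1, 00--, 1-1-}
Coverage chart:
  m0: 00-- ←essential
  m3: --11,-0-1,-01-,0--1,00--
  m7: --11,0--1
  m10: -01-,1-1-
  m11: --11,-0-1,-01-,1-1-
  m14: 1-1- ←essential
  m15: --11,1-1-
Essential: 00--, 1-1-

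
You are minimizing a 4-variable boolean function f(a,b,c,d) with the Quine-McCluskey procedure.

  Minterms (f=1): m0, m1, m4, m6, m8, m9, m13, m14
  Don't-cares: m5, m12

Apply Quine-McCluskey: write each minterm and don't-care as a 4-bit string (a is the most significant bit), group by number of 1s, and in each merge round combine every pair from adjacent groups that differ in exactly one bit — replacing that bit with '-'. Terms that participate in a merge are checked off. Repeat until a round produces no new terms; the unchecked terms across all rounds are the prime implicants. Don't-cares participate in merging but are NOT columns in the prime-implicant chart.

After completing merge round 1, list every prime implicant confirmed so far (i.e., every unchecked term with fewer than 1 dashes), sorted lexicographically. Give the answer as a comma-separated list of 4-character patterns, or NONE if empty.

size-2^0 implicants → 0000(✓)  0001(✓)  0100(✓)  0101(✓)  0110(✓)  1000(✓)  1001(✓)  1100(✓)  1101(✓)  1110(✓)
size-2^1 implicants → -000(✓)  -001(✓)  -100(✓)  -101(✓)  -110(✓)  0-00(✓)  0-01(✓)  000-(✓)  01-0(✓)  010-(✓)  1-00(✓)  1-01(✓)  100-(✓)  11-0(✓)  110-(✓)
size-2^2 implicants → --00(✓)  --01(✓)  -00-(✓)  -1-0  -10-(✓)  0-0-(✓)  1-0-(✓)
size-2^3 implicants → --0-
Unchecked terms (primes): --0-, -1-0

NONE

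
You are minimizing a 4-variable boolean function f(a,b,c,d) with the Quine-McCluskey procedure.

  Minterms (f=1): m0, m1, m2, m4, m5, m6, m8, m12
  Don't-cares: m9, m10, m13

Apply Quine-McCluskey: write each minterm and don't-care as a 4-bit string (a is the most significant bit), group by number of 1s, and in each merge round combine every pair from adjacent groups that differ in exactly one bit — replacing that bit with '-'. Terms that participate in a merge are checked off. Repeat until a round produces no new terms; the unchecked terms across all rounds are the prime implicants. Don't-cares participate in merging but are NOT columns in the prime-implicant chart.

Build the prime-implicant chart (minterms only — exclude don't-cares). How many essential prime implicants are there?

size-2^0 implicants → 0000(✓)  0001(✓)  0010(✓)  0100(✓)  0101(✓)  0110(✓)  1000(✓)  1001(✓)  1010(✓)  1100(✓)  1101(✓)
size-2^1 implicants → -000(✓)  -001(✓)  -010(✓)  -100(✓)  -101(✓)  0-00(✓)  0-01(✓)  0-10(✓)  00-0(✓)  000-(✓)  01-0(✓)  010-(✓)  1-00(✓)  1-01(✓)  10-0(✓)  100-(✓)  110-(✓)
size-2^2 implicants → --00(✓)  --01(✓)  -0-0  -00-(✓)  -10-(✓)  0--0  0-0-(✓)  1-0-(✓)
size-2^3 implicants → --0-
Unchecked terms (primes): --0-, -0-0, 0--0
Minterm coverage:
  m0 ⊆ --0-,-0-0,0--0
  m1 ⊆ --0- [E]
  m2 ⊆ -0-0,0--0
  m4 ⊆ --0-,0--0
  m5 ⊆ --0- [E]
  m6 ⊆ 0--0 [E]
  m8 ⊆ --0-,-0-0
  m12 ⊆ --0- [E]
E = {--0-, 0--0}

2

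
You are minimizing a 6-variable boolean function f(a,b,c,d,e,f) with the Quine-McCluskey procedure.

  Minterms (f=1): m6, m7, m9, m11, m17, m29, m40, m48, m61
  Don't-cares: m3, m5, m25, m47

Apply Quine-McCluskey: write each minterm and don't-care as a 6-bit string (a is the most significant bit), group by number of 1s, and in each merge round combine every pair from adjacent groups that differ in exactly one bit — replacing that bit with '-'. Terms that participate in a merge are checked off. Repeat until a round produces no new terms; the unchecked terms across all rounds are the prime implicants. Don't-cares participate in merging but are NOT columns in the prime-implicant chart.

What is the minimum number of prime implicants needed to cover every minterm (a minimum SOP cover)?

6

[col 0] 000011*, 000101*, 000110*, 000111*, 001001*, 001011*, 010001*, 011001*, 011101*, 101000, 101111, 110000, 111101*
[col 1] -11101, 0-1001, 00-011, 000-11, 0001-1, 00011-, 0010-1, 01-001, 011-01
Prime implicants: -11101, 0-1001, 00-011, 000-11, 0001-1, 00011-, 0010-1, 01-001, 011-01, 101000, 101111, 110000
PI chart (minterm → PIs covering it):
  6 | 00011-  (sole → essential)
  7 | 000-11,0001-1,00011-
  9 | 0-1001,0010-1
  11 | 00-011,0010-1
  17 | 01-001  (sole → essential)
  29 | -11101,011-01
  40 | 101000  (sole → essential)
  48 | 110000  (sole → essential)
  61 | -11101  (sole → essential)
Essential prime implicants: -11101, 00011-, 01-001, 101000, 110000
Petrick residual → 0010-1
Minimum SOP uses 6 PIs: bcde'f + a'b'c'de + a'b'cd'f + a'bd'e'f + ab'cd'e'f' + abc'd'e'f'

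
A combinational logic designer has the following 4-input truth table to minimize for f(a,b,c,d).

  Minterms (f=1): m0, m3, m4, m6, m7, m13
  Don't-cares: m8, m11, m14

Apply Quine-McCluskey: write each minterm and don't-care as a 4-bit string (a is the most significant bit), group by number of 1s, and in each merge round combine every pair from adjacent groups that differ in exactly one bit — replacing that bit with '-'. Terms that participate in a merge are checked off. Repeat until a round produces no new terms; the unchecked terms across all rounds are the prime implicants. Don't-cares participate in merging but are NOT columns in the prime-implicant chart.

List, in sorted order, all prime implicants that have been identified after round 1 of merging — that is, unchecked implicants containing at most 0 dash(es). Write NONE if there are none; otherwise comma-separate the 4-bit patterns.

1101

size-2^0 implicants → 0000(✓)  0011(✓)  0100(✓)  0110(✓)  0111(✓)  1000(✓)  1011(✓)  1101  1110(✓)
size-2^1 implicants → -000  -011  -110  0-00  0-11  01-0  011-
Unchecked terms (primes): -000, -011, -110, 0-00, 0-11, 01-0, 011-, 1101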